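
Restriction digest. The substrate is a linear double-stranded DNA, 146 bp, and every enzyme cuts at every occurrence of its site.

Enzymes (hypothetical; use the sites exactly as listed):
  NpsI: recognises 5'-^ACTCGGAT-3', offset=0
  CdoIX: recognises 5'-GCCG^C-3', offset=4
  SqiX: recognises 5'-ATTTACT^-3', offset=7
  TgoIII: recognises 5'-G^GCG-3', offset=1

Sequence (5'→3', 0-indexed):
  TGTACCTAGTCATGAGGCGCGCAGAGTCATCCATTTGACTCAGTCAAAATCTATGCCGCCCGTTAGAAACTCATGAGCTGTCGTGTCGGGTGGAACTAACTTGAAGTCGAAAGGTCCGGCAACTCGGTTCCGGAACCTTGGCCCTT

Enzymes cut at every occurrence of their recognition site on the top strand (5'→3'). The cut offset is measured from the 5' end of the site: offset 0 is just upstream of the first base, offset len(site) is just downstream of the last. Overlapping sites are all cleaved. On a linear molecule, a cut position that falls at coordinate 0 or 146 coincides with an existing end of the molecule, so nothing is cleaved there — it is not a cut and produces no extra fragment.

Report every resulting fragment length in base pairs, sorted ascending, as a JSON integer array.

[16,42,88]

Per-enzyme occurrences:
  NpsI (ACTCGGAT, off=0): no sites
  CdoIX (GCCGC, off=4): starts [54] → cuts [58]
  SqiX (ATTTACT, off=7): no sites
  TgoIII (GGCG, off=1): starts [15] → cuts [16]

Pooled cuts: [16, 58]

Fragment lengths:
  [0,16): 16 bp
  [16,58): 42 bp
  [58,146): 88 bp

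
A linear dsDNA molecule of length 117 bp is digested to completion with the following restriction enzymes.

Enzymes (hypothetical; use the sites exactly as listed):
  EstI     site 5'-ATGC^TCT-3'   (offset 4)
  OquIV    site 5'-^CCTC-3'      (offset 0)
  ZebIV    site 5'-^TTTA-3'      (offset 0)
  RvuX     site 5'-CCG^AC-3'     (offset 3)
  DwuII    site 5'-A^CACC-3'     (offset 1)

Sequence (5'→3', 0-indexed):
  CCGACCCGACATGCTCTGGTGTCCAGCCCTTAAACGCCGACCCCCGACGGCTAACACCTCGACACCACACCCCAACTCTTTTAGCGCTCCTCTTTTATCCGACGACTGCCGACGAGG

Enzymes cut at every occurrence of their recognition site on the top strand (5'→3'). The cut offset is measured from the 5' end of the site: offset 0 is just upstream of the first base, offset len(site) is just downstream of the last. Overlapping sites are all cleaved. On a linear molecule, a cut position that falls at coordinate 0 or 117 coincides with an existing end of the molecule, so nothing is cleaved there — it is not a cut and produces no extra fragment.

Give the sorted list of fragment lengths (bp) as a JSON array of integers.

[2,3,5,5,5,6,6,6,7,8,8,9,10,12,25]

Per-enzyme occurrences:
  EstI (ATGCTCT, off=4): starts [10] → cuts [14]
  OquIV (CCTC, off=0): starts [56, 88] → cuts [56, 88]
  ZebIV (TTTA, off=0): starts [79, 93] → cuts [79, 93]
  RvuX (CCGAC, off=3): starts [0, 5, 36, 43, 98, 108] → cuts [3, 8, 39, 46, 101, 111]
  DwuII (ACACC, off=1): starts [53, 61, 66] → cuts [54, 62, 67]

All cut coordinates (distinct, sorted): [3, 8, 14, 39, 46, 54, 56, 62, 67, 79, 88, 93, 101, 111]

Fragment lengths:
  [0,3): 3 bp
  [3,8): 5 bp
  [8,14): 6 bp
  [14,39): 25 bp
  [39,46): 7 bp
  [46,54): 8 bp
  [54,56): 2 bp
  [56,62): 6 bp
  [62,67): 5 bp
  [67,79): 12 bp
  [79,88): 9 bp
  [88,93): 5 bp
  [93,101): 8 bp
  [101,111): 10 bp
  [111,117): 6 bp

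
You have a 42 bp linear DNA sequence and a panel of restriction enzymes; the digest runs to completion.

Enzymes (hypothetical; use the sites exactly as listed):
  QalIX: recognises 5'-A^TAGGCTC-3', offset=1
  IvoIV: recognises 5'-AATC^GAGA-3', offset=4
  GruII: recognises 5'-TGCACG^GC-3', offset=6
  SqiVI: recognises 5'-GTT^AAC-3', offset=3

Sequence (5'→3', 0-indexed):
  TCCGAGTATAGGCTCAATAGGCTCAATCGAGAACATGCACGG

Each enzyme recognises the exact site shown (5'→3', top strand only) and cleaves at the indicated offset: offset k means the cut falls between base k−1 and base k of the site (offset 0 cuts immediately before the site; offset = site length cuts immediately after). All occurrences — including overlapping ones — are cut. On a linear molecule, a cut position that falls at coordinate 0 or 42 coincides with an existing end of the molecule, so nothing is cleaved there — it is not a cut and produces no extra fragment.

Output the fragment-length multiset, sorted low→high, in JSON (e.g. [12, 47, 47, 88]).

Per-enzyme occurrences:
  QalIX ATAGGCTC/1: at [7, 16] ⇒ [8, 17]
  IvoIV AATCGAGA/4: at [24] ⇒ [28]
  GruII (TGCACGGC, off=6): no sites
  SqiVI (GTTAAC, off=3): no sites

All cut coordinates (distinct, sorted): [8, 17, 28]

Fragment lengths:
  [0,8): 8 bp
  [8,17): 9 bp
  [17,28): 11 bp
  [28,42): 14 bp

[8,9,11,14]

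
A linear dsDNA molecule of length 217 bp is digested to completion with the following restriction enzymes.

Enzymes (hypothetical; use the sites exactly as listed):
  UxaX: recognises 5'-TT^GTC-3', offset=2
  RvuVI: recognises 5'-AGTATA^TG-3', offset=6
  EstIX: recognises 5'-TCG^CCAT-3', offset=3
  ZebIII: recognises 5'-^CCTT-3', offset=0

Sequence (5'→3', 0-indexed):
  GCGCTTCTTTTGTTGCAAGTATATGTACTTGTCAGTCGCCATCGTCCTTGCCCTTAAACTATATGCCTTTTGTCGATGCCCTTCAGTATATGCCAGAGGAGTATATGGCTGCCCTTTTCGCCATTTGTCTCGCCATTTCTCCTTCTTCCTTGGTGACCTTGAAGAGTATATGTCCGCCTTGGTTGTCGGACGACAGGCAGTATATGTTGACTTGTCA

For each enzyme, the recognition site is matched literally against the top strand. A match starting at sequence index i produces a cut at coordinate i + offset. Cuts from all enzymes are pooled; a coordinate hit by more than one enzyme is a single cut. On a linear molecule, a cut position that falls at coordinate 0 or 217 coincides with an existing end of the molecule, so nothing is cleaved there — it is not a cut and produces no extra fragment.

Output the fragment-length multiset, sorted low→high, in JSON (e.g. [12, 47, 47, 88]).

Per-enzyme occurrences:
  UxaX (TTGTC, off=2): starts [28, 69, 124, 182, 211] → cuts [30, 71, 126, 184, 213]
  RvuVI (AGTATATG, off=6): starts [17, 84, 99, 164, 198] → cuts [23, 90, 105, 170, 204]
  EstIX (TCGCCAT, off=3): starts [35, 117, 129] → cuts [38, 120, 132]
  ZebIII (CCTT, off=0): starts [45, 51, 65, 79, 112, 140, 147, 156, 176] → cuts [45, 51, 65, 79, 112, 140, 147, 156, 176]

All cut coordinates (distinct, sorted): [23, 30, 38, 45, 51, 65, 71, 79, 90, 105, 112, 120, 126, 132, 140, 147, 156, 170, 176, 184, 204, 213]

Fragments:
  [0,23): 23 bp
  [23,30): 7 bp
  [30,38): 8 bp
  [38,45): 7 bp
  [45,51): 6 bp
  [51,65): 14 bp
  [65,71): 6 bp
  [71,79): 8 bp
  [79,90): 11 bp
  [90,105): 15 bp
  [105,112): 7 bp
  [112,120): 8 bp
  [120,126): 6 bp
  [126,132): 6 bp
  [132,140): 8 bp
  [140,147): 7 bp
  [147,156): 9 bp
  [156,170): 14 bp
  [170,176): 6 bp
  [176,184): 8 bp
  [184,204): 20 bp
  [204,213): 9 bp
  [213,217): 4 bp

[4,6,6,6,6,6,7,7,7,7,8,8,8,8,8,9,9,11,14,14,15,20,23]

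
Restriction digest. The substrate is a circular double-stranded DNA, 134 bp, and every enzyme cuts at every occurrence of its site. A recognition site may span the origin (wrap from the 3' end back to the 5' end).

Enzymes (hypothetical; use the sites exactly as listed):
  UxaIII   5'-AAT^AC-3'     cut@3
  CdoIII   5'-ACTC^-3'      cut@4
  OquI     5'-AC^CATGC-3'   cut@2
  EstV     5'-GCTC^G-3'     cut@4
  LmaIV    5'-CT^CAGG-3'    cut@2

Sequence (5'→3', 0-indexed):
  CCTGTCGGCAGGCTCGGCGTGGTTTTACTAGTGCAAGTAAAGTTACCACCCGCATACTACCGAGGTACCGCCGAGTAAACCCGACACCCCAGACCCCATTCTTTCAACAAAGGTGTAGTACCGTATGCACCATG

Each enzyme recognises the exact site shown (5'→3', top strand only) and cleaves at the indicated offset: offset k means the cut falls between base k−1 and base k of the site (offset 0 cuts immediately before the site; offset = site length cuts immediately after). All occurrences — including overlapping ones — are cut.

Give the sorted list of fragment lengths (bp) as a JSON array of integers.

Scan for sites:
  UxaIII (AATAC, off=3): no sites
  CdoIII (ACTC, off=4): no sites
  OquI (ACCATGC, off=2): starts [128] → cuts [130]
  EstV (GCTCG, off=4): starts [11] → cuts [15]
  LmaIV (CTCAGG, off=2): no sites

Pooled cuts: [15, 130]

Fragments:
  15→130: 115 bp
  130→15 (wrap): 134-130+15 = 19 bp

[19,115]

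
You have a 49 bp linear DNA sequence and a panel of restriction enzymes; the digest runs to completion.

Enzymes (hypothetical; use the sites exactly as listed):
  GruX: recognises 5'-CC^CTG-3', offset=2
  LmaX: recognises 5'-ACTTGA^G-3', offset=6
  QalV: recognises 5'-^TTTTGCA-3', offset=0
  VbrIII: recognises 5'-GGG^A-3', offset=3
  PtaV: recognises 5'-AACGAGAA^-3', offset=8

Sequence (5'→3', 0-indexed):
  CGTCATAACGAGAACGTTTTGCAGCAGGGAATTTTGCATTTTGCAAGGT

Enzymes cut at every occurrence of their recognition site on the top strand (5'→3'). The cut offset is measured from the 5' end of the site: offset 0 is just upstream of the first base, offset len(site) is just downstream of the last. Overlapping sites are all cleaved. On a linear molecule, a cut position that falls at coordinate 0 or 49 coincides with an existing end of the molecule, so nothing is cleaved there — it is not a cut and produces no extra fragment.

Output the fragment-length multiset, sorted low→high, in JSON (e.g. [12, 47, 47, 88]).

[2,2,7,11,13,14]

Per-enzyme occurrences:
  GruX (CCCTG, off=2): no sites
  LmaX (ACTTGAG, off=6): no sites
  QalV (TTTTGCA, off=0): starts [16, 31, 38] → cuts [16, 31, 38]
  VbrIII (GGGA, off=3): starts [26] → cuts [29]
  PtaV (AACGAGAA, off=8): starts [6] → cuts [14]

Pooled cuts: [14, 16, 29, 31, 38]

Fragment lengths:
  [0,14): 14 bp
  [14,16): 2 bp
  [16,29): 13 bp
  [29,31): 2 bp
  [31,38): 7 bp
  [38,49): 11 bp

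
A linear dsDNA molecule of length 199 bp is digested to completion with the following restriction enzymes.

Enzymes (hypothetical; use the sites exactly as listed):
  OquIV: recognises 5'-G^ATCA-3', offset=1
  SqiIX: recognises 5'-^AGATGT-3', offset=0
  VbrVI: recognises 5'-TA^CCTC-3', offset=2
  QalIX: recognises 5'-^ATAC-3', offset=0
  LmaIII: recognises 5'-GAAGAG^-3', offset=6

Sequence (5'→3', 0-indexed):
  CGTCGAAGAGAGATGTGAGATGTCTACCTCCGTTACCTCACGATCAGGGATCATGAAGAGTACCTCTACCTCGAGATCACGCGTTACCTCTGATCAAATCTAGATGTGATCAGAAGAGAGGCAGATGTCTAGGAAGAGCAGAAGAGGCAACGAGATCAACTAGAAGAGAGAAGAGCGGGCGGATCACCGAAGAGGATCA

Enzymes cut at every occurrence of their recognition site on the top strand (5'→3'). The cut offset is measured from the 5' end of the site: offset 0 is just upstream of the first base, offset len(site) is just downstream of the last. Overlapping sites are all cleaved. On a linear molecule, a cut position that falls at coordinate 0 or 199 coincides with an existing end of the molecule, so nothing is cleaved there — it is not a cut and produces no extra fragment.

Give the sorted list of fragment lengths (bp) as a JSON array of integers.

[1,2,4,4,6,6,7,7,7,7,7,7,7,8,8,9,9,9,10,10,11,11,12,14,16]

Site scan:
  OquIV GATCA/1: at [41, 48, 74, 91, 107, 153, 181, 194] ⇒ [42, 49, 75, 92, 108, 154, 182, 195]
  SqiIX AGATGT/0: at [10, 17, 101, 122] ⇒ [10, 17, 101, 122]
  VbrVI TACCTC/2: at [24, 33, 60, 66, 84] ⇒ [26, 35, 62, 68, 86]
  QalIX (ATAC, off=0): no sites
  LmaIII GAAGAG/6: at [4, 54, 112, 132, 140, 162, 169, 188] ⇒ [10, 60, 118, 138, 146, 168, 175, 194]

Pooled cuts: [10, 17, 26, 35, 42, 49, 60, 62, 68, 75, 86, 92, 101, 108, 118, 122, 138, 146, 154, 168, 175, 182, 194, 195]

Fragments:
  [0,10): 10 bp
  [10,17): 7 bp
  [17,26): 9 bp
  [26,35): 9 bp
  [35,42): 7 bp
  [42,49): 7 bp
  [49,60): 11 bp
  [60,62): 2 bp
  [62,68): 6 bp
  [68,75): 7 bp
  [75,86): 11 bp
  [86,92): 6 bp
  [92,101): 9 bp
  [101,108): 7 bp
  [108,118): 10 bp
  [118,122): 4 bp
  [122,138): 16 bp
  [138,146): 8 bp
  [146,154): 8 bp
  [154,168): 14 bp
  [168,175): 7 bp
  [175,182): 7 bp
  [182,194): 12 bp
  [194,195): 1 bp
  [195,199): 4 bp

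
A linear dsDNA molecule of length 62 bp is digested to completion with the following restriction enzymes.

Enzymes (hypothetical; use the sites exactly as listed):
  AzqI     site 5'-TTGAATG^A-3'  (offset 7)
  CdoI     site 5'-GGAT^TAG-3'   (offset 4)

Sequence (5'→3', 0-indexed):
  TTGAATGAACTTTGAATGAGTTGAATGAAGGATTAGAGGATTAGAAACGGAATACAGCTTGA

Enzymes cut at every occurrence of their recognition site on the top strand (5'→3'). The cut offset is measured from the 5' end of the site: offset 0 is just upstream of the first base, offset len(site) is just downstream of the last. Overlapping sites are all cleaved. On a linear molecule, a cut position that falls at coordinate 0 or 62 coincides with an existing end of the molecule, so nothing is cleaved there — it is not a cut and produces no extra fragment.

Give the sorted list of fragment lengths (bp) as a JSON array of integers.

Scan for sites:
  AzqI TTGAATGA/7: at [0, 11, 20] ⇒ [7, 18, 27]
  CdoI GGATTAG/4: at [29, 37] ⇒ [33, 41]

All cut coordinates (distinct, sorted): [7, 18, 27, 33, 41]

Fragments:
  [0,7): 7 bp
  [7,18): 11 bp
  [18,27): 9 bp
  [27,33): 6 bp
  [33,41): 8 bp
  [41,62): 21 bp

[6,7,8,9,11,21]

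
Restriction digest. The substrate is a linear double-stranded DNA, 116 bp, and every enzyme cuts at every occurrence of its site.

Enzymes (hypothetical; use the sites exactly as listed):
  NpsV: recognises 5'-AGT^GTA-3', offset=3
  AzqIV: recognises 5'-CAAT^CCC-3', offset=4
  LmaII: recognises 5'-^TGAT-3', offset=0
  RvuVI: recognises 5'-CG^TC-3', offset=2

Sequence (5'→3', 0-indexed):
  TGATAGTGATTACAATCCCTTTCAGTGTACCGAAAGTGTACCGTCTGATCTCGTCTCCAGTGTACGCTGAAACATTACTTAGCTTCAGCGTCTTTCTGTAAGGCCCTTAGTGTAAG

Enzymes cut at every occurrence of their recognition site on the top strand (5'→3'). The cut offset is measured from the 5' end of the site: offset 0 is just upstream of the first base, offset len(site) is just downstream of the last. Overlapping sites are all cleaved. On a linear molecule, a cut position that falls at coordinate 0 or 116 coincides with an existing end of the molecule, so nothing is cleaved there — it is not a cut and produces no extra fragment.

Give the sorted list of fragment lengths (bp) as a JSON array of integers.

[2,5,6,6,8,8,10,10,11,21,29]

Site scan:
  NpsV (AGTGTA, off=3): starts [23, 34, 58, 108] → cuts [26, 37, 61, 111]
  AzqIV (CAATCCC, off=4): starts [12] → cuts [16]
  LmaII (TGAT, off=0): starts [0, 6, 45] → cuts [6, 45] (position 0 is a terminus of the linear molecule — no cut)
  RvuVI (CGTC, off=2): starts [41, 51, 88] → cuts [43, 53, 90]

Pooled cuts: [6, 16, 26, 37, 43, 45, 53, 61, 90, 111]

Fragments:
  [0,6): 6 bp
  [6,16): 10 bp
  [16,26): 10 bp
  [26,37): 11 bp
  [37,43): 6 bp
  [43,45): 2 bp
  [45,53): 8 bp
  [53,61): 8 bp
  [61,90): 29 bp
  [90,111): 21 bp
  [111,116): 5 bp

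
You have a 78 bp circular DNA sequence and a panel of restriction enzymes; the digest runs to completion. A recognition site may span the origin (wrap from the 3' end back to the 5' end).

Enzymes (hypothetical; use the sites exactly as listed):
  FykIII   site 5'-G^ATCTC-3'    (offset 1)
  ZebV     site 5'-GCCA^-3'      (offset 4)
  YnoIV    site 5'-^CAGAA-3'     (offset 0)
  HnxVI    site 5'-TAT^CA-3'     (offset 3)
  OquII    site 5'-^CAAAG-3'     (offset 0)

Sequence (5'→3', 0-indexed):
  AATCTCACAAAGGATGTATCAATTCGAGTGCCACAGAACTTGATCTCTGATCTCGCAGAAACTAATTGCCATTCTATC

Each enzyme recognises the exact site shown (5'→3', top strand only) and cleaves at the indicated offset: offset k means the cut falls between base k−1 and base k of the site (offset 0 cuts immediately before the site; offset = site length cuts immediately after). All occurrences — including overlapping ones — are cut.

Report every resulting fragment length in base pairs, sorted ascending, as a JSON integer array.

Site scan:
  FykIII (GATCTC, off=1): starts [41, 48] → cuts [42, 49]
  ZebV (GCCA, off=4): starts [29, 67] → cuts [33, 71]
  YnoIV (CAGAA, off=0): starts [33, 55] → cuts [33, 55]
  HnxVI (TATCA, off=3): starts [16, 74] → cuts [19, 77]
  OquII (CAAAG, off=0): starts [7] → cuts [7]

All cut coordinates (distinct, sorted): [7, 19, 33, 42, 49, 55, 71, 77]

Fragments:
  7→19: 12 bp
  19→33: 14 bp
  33→42: 9 bp
  42→49: 7 bp
  49→55: 6 bp
  55→71: 16 bp
  71→77: 6 bp
  77→7 (wrap): 78-77+7 = 8 bp

[6,6,7,8,9,12,14,16]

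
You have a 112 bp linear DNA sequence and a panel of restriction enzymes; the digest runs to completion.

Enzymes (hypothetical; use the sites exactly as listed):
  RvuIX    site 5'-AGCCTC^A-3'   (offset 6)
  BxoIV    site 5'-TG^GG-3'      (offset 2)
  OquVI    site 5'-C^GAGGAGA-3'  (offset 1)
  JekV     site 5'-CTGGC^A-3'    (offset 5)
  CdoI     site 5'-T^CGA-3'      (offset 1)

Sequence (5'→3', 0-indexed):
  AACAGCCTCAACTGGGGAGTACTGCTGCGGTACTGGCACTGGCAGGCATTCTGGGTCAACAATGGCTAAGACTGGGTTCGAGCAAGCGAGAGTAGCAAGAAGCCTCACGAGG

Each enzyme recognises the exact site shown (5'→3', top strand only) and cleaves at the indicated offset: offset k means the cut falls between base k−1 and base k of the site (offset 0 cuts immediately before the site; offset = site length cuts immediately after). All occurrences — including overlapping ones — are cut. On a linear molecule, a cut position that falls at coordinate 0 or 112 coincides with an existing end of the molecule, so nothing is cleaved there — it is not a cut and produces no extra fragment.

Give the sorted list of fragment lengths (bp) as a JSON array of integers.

Per-enzyme occurrences:
  RvuIX (AGCCTCA, off=6): starts [3, 100] → cuts [9, 106]
  BxoIV (TGGG, off=2): starts [12, 51, 72] → cuts [14, 53, 74]
  OquVI (CGAGGAGA, off=1): no sites
  JekV (CTGGCA, off=5): starts [32, 38] → cuts [37, 43]
  CdoI (TCGA, off=1): starts [77] → cuts [78]

Pooled cuts: [9, 14, 37, 43, 53, 74, 78, 106]

Fragments:
  [0,9): 9 bp
  [9,14): 5 bp
  [14,37): 23 bp
  [37,43): 6 bp
  [43,53): 10 bp
  [53,74): 21 bp
  [74,78): 4 bp
  [78,106): 28 bp
  [106,112): 6 bp

[4,5,6,6,9,10,21,23,28]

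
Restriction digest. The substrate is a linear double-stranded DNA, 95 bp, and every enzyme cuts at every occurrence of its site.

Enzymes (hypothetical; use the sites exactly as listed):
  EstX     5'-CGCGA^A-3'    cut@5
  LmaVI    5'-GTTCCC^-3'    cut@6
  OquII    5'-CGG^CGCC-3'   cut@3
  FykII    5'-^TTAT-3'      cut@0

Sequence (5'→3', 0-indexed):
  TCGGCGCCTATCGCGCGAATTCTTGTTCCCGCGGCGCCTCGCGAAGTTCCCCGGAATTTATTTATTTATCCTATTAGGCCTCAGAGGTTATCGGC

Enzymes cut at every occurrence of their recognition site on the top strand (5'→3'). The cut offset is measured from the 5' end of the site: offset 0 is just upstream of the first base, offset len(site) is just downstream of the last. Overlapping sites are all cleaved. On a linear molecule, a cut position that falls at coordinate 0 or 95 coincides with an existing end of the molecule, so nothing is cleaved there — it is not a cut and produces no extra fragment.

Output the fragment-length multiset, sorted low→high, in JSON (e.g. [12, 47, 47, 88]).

[4,4,4,4,6,7,8,10,12,14,22]

Per-enzyme occurrences:
  EstX (CGCGAA, off=5): starts [13, 39] → cuts [18, 44]
  LmaVI (GTTCCC, off=6): starts [24, 45] → cuts [30, 51]
  OquII (CGGCGCC, off=3): starts [1, 31] → cuts [4, 34]
  FykII (TTAT, off=0): starts [57, 61, 65, 87] → cuts [57, 61, 65, 87]

Pooled cuts: [4, 18, 30, 34, 44, 51, 57, 61, 65, 87]

Fragments:
  [0,4): 4 bp
  [4,18): 14 bp
  [18,30): 12 bp
  [30,34): 4 bp
  [34,44): 10 bp
  [44,51): 7 bp
  [51,57): 6 bp
  [57,61): 4 bp
  [61,65): 4 bp
  [65,87): 22 bp
  [87,95): 8 bp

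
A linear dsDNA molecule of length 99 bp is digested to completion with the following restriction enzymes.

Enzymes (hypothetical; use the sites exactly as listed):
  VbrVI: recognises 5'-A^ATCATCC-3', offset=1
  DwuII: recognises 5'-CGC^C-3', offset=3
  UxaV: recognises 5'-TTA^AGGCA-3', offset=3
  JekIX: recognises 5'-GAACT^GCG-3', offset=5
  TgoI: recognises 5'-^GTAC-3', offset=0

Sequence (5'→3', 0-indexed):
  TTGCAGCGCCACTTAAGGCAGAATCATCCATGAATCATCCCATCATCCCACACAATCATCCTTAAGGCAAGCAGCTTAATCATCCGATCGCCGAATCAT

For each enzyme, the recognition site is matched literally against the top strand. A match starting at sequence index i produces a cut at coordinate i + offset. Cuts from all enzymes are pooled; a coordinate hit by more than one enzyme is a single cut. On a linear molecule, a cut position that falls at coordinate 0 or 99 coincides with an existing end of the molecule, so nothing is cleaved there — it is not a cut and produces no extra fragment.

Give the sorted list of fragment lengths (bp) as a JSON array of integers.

Scan for sites:
  VbrVI AATCATCC/1: at [21, 32, 53, 77] ⇒ [22, 33, 54, 78]
  DwuII CGCC/3: at [6, 88] ⇒ [9, 91]
  UxaV TTAAGGCA/3: at [12, 61] ⇒ [15, 64]
  JekIX (GAACTGCG, off=5): no sites
  TgoI (GTAC, off=0): no sites

Pooled cuts: [9, 15, 22, 33, 54, 64, 78, 91]

Fragment lengths:
  [0,9): 9 bp
  [9,15): 6 bp
  [15,22): 7 bp
  [22,33): 11 bp
  [33,54): 21 bp
  [54,64): 10 bp
  [64,78): 14 bp
  [78,91): 13 bp
  [91,99): 8 bp

[6,7,8,9,10,11,13,14,21]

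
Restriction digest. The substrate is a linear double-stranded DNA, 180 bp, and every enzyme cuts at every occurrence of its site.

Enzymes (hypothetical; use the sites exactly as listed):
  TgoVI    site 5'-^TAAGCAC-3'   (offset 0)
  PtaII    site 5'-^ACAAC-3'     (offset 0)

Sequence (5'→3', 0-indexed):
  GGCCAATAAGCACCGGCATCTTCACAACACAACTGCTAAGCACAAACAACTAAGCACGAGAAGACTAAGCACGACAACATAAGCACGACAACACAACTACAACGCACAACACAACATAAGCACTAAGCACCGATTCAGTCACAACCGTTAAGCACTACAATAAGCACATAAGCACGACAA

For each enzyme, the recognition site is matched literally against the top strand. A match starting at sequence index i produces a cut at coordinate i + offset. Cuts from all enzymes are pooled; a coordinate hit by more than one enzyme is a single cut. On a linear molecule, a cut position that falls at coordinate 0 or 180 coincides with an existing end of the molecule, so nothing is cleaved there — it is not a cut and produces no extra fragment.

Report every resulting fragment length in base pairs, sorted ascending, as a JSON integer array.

Per-enzyme occurrences:
  TgoVI (TAAGCAC, off=0): starts [6, 36, 50, 65, 79, 116, 123, 148, 160, 168] → cuts [6, 36, 50, 65, 79, 116, 123, 148, 160, 168]
  PtaII (ACAAC, off=0): starts [23, 28, 45, 73, 87, 92, 98, 105, 110, 140] → cuts [23, 28, 45, 73, 87, 92, 98, 105, 110, 140]

Pooled cuts: [6, 23, 28, 36, 45, 50, 65, 73, 79, 87, 92, 98, 105, 110, 116, 123, 140, 148, 160, 168]

Fragments:
  [0,6): 6 bp
  [6,23): 17 bp
  [23,28): 5 bp
  [28,36): 8 bp
  [36,45): 9 bp
  [45,50): 5 bp
  [50,65): 15 bp
  [65,73): 8 bp
  [73,79): 6 bp
  [79,87): 8 bp
  [87,92): 5 bp
  [92,98): 6 bp
  [98,105): 7 bp
  [105,110): 5 bp
  [110,116): 6 bp
  [116,123): 7 bp
  [123,140): 17 bp
  [140,148): 8 bp
  [148,160): 12 bp
  [160,168): 8 bp
  [168,180): 12 bp

[5,5,5,5,6,6,6,6,7,7,8,8,8,8,8,9,12,12,15,17,17]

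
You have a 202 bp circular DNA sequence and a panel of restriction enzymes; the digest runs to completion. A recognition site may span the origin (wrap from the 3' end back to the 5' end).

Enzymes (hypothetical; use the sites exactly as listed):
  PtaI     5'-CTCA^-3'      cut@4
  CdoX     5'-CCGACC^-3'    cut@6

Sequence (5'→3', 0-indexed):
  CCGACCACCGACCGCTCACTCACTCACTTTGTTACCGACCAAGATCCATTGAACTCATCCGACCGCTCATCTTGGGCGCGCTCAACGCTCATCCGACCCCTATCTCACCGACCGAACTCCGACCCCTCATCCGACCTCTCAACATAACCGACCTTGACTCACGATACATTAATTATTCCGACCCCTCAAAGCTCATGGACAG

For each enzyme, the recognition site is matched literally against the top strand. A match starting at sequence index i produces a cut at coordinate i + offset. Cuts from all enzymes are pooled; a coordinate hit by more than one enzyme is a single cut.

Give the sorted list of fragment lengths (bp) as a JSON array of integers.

[4,4,5,5,5,5,5,6,7,7,7,7,7,7,8,9,11,12,13,14,15,17,22]

Per-enzyme occurrences:
  PtaI CTCA/4: at [14, 18, 22, 53, 65, 80, 87, 103, 125, 137, 157, 184, 191] ⇒ [18, 22, 26, 57, 69, 84, 91, 107, 129, 141, 161, 188, 195]
  CdoX CCGACC/6: at [0, 7, 34, 58, 92, 107, 118, 130, 147, 177] ⇒ [6, 13, 40, 64, 98, 113, 124, 136, 153, 183]

Pooled cuts: [6, 13, 18, 22, 26, 40, 57, 64, 69, 84, 91, 98, 107, 113, 124, 129, 136, 141, 153, 161, 183, 188, 195]

Fragment lengths:
  6→13: 7 bp
  13→18: 5 bp
  18→22: 4 bp
  22→26: 4 bp
  26→40: 14 bp
  40→57: 17 bp
  57→64: 7 bp
  64→69: 5 bp
  69→84: 15 bp
  84→91: 7 bp
  91→98: 7 bp
  98→107: 9 bp
  107→113: 6 bp
  113→124: 11 bp
  124→129: 5 bp
  129→136: 7 bp
  136→141: 5 bp
  141→153: 12 bp
  153→161: 8 bp
  161→183: 22 bp
  183→188: 5 bp
  188→195: 7 bp
  195→6 (wrap): 202-195+6 = 13 bp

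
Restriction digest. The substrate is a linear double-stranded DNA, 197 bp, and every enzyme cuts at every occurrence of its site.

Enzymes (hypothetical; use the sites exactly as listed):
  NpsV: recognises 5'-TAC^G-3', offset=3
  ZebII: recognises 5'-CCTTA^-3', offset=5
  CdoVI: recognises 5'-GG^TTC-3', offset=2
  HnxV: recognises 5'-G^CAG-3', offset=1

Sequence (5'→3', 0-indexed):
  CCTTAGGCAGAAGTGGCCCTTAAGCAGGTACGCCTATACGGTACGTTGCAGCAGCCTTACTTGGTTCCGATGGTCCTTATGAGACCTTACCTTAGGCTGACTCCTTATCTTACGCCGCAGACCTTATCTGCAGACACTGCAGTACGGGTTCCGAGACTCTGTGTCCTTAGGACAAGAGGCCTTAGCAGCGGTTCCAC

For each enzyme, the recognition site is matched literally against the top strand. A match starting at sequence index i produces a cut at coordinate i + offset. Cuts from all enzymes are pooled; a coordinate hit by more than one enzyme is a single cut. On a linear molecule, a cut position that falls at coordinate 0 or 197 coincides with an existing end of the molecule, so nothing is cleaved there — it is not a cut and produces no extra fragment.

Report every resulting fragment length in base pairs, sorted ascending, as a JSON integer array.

Per-enzyme occurrences:
  NpsV (TACG, off=3): starts [28, 36, 41, 110, 142] → cuts [31, 39, 44, 113, 145]
  ZebII (CCTTA, off=5): starts [0, 17, 54, 74, 84, 89, 102, 121, 164, 179] → cuts [5, 22, 59, 79, 89, 94, 107, 126, 169, 184]
  CdoVI (GGTTC, off=2): starts [62, 146, 189] → cuts [64, 148, 191]
  HnxV (GCAG, off=1): starts [6, 23, 47, 50, 116, 129, 138, 184] → cuts [7, 24, 48, 51, 117, 130, 139, 185]

All cut coordinates (distinct, sorted): [5, 7, 22, 24, 31, 39, 44, 48, 51, 59, 64, 79, 89, 94, 107, 113, 117, 126, 130, 139, 145, 148, 169, 184, 185, 191]

Fragments:
  [0,5): 5 bp
  [5,7): 2 bp
  [7,22): 15 bp
  [22,24): 2 bp
  [24,31): 7 bp
  [31,39): 8 bp
  [39,44): 5 bp
  [44,48): 4 bp
  [48,51): 3 bp
  [51,59): 8 bp
  [59,64): 5 bp
  [64,79): 15 bp
  [79,89): 10 bp
  [89,94): 5 bp
  [94,107): 13 bp
  [107,113): 6 bp
  [113,117): 4 bp
  [117,126): 9 bp
  [126,130): 4 bp
  [130,139): 9 bp
  [139,145): 6 bp
  [145,148): 3 bp
  [148,169): 21 bp
  [169,184): 15 bp
  [184,185): 1 bp
  [185,191): 6 bp
  [191,197): 6 bp

[1,2,2,3,3,4,4,4,5,5,5,5,6,6,6,6,7,8,8,9,9,10,13,15,15,15,21]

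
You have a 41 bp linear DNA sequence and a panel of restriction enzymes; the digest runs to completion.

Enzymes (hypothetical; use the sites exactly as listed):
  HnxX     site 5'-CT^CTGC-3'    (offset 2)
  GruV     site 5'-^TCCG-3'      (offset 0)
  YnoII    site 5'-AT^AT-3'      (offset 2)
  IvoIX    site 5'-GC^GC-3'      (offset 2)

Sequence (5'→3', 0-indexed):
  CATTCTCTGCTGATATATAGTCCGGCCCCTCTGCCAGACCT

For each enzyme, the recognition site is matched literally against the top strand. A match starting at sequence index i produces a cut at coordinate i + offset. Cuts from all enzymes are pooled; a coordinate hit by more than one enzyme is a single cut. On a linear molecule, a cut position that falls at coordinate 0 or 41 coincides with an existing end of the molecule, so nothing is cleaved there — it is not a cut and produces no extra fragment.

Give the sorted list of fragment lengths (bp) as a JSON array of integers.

Per-enzyme occurrences:
  HnxX (CTCTGC, off=2): starts [4, 28] → cuts [6, 30]
  GruV (TCCG, off=0): starts [20] → cuts [20]
  YnoII (ATAT, off=2): starts [12, 14] → cuts [14, 16]
  IvoIX (GCGC, off=2): no sites

Pooled cuts: [6, 14, 16, 20, 30]

Fragments:
  [0,6): 6 bp
  [6,14): 8 bp
  [14,16): 2 bp
  [16,20): 4 bp
  [20,30): 10 bp
  [30,41): 11 bp

[2,4,6,8,10,11]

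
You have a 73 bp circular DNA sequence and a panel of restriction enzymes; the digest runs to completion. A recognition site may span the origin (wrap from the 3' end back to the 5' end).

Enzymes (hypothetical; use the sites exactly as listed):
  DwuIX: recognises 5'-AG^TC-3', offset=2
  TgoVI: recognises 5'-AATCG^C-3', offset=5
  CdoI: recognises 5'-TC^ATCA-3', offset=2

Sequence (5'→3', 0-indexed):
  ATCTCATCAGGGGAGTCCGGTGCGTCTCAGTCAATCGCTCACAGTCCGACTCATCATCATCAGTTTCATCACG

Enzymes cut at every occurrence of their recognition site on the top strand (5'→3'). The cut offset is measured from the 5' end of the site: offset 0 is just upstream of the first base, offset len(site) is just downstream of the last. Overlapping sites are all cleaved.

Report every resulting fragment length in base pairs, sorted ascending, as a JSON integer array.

[3,3,7,7,8,9,10,11,15]

Site scan:
  DwuIX AGTC/2: at [13, 28, 42] ⇒ [15, 30, 44]
  TgoVI AATCGC/5: at [32] ⇒ [37]
  CdoI TCATCA/2: at [3, 50, 53, 56, 65] ⇒ [5, 52, 55, 58, 67]

All cut coordinates (distinct, sorted): [5, 15, 30, 37, 44, 52, 55, 58, 67]

Fragments:
  5→15: 10 bp
  15→30: 15 bp
  30→37: 7 bp
  37→44: 7 bp
  44→52: 8 bp
  52→55: 3 bp
  55→58: 3 bp
  58→67: 9 bp
  67→5 (wrap): 73-67+5 = 11 bp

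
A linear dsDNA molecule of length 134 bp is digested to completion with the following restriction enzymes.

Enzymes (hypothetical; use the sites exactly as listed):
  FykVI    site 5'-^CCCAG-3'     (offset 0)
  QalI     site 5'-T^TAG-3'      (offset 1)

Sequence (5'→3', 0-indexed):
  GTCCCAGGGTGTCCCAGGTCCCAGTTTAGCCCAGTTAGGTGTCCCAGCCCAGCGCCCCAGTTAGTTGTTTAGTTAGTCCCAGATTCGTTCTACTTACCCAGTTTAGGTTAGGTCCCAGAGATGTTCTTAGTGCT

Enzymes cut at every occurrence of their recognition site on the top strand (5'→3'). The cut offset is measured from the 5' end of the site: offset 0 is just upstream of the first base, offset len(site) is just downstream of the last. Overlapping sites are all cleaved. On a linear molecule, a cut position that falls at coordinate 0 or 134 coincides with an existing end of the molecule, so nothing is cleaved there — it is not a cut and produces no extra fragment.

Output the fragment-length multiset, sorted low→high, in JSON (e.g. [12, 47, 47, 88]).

Per-enzyme occurrences:
  FykVI CCCAG/0: at [2, 12, 19, 29, 42, 47, 55, 77, 96, 113] ⇒ [2, 12, 19, 29, 42, 47, 55, 77, 96, 113]
  QalI TTAG/1: at [25, 34, 60, 68, 72, 102, 107, 126] ⇒ [26, 35, 61, 69, 73, 103, 108, 127]

All cut coordinates (distinct, sorted): [2, 12, 19, 26, 29, 35, 42, 47, 55, 61, 69, 73, 77, 96, 103, 108, 113, 127]

Fragments:
  [0,2): 2 bp
  [2,12): 10 bp
  [12,19): 7 bp
  [19,26): 7 bp
  [26,29): 3 bp
  [29,35): 6 bp
  [35,42): 7 bp
  [42,47): 5 bp
  [47,55): 8 bp
  [55,61): 6 bp
  [61,69): 8 bp
  [69,73): 4 bp
  [73,77): 4 bp
  [77,96): 19 bp
  [96,103): 7 bp
  [103,108): 5 bp
  [108,113): 5 bp
  [113,127): 14 bp
  [127,134): 7 bp

[2,3,4,4,5,5,5,6,6,7,7,7,7,7,8,8,10,14,19]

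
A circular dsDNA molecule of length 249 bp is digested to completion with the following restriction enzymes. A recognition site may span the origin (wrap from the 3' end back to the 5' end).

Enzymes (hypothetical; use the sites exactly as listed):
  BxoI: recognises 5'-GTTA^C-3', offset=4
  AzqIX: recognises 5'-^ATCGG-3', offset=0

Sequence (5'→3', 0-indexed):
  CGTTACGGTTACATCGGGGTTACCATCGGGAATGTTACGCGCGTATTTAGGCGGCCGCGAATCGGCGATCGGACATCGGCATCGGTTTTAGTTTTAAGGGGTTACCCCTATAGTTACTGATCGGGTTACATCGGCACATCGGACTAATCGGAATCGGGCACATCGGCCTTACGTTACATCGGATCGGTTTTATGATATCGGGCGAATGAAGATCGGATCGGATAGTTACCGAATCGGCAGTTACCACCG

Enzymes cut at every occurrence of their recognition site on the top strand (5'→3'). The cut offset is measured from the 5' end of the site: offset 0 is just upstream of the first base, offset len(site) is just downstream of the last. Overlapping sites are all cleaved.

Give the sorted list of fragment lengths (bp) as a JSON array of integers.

Site scan:
  BxoI GTTAC/4: at [1, 7, 18, 33, 100, 112, 124, 172, 224, 239] ⇒ [5, 11, 22, 37, 104, 116, 128, 176, 228, 243]
  AzqIX ATCGG/0: at [12, 24, 60, 67, 74, 80, 119, 129, 137, 146, 152, 161, 177, 182, 196, 211, 216, 232] ⇒ [12, 24, 60, 67, 74, 80, 119, 129, 137, 146, 152, 161, 177, 182, 196, 211, 216, 232]

Pooled cuts: [5, 11, 12, 22, 24, 37, 60, 67, 74, 80, 104, 116, 119, 128, 129, 137, 146, 152, 161, 176, 177, 182, 196, 211, 216, 228, 232, 243]

Fragment lengths:
  5→11: 6 bp
  11→12: 1 bp
  12→22: 10 bp
  22→24: 2 bp
  24→37: 13 bp
  37→60: 23 bp
  60→67: 7 bp
  67→74: 7 bp
  74→80: 6 bp
  80→104: 24 bp
  104→116: 12 bp
  116→119: 3 bp
  119→128: 9 bp
  128→129: 1 bp
  129→137: 8 bp
  137→146: 9 bp
  146→152: 6 bp
  152→161: 9 bp
  161→176: 15 bp
  176→177: 1 bp
  177→182: 5 bp
  182→196: 14 bp
  196→211: 15 bp
  211→216: 5 bp
  216→228: 12 bp
  228→232: 4 bp
  232→243: 11 bp
  243→5 (wrap): 249-243+5 = 11 bp

[1,1,1,2,3,4,5,5,6,6,6,7,7,8,9,9,9,10,11,11,12,12,13,14,15,15,23,24]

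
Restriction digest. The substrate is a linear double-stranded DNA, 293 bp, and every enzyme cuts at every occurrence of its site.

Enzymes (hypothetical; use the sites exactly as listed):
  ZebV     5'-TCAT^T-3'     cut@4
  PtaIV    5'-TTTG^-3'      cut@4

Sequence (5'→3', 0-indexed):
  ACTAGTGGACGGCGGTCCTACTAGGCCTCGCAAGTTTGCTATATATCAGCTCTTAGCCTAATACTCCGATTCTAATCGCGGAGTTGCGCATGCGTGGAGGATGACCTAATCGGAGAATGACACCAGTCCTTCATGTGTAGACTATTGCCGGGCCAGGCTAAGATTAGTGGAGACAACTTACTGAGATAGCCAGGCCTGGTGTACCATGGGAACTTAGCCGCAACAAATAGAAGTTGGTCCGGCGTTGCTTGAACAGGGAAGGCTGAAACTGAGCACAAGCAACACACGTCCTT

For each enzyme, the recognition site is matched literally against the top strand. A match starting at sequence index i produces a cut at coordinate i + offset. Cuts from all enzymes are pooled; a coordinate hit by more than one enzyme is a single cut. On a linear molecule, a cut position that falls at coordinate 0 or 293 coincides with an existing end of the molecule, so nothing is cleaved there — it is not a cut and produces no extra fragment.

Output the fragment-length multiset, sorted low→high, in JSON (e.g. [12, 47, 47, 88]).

Site scan:
  ZebV (TCATT, off=4): no sites
  PtaIV TTTG/4: at [34] ⇒ [38]

Pooled cuts: [38]

Fragment lengths:
  [0,38): 38 bp
  [38,293): 255 bp

[38,255]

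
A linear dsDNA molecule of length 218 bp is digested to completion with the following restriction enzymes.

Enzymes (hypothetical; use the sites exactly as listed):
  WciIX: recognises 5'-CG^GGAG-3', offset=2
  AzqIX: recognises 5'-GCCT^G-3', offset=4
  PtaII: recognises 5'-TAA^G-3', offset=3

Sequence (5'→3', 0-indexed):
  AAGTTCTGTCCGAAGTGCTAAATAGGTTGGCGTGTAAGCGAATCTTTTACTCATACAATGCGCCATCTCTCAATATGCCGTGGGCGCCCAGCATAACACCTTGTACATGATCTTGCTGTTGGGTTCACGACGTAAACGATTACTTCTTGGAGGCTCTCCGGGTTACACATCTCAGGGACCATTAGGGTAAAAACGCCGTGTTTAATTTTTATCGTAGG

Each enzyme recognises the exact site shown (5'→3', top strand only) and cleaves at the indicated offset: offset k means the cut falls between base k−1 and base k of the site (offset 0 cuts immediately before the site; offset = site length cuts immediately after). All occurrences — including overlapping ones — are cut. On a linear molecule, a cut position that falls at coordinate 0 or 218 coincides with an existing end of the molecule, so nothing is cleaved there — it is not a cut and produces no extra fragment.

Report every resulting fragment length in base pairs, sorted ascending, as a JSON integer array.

[37,181]

Per-enzyme occurrences:
  WciIX (CGGGAG, off=2): no sites
  AzqIX (GCCTG, off=4): no sites
  PtaII TAAG/3: at [34] ⇒ [37]

All cut coordinates (distinct, sorted): [37]

Fragment lengths:
  [0,37): 37 bp
  [37,218): 181 bp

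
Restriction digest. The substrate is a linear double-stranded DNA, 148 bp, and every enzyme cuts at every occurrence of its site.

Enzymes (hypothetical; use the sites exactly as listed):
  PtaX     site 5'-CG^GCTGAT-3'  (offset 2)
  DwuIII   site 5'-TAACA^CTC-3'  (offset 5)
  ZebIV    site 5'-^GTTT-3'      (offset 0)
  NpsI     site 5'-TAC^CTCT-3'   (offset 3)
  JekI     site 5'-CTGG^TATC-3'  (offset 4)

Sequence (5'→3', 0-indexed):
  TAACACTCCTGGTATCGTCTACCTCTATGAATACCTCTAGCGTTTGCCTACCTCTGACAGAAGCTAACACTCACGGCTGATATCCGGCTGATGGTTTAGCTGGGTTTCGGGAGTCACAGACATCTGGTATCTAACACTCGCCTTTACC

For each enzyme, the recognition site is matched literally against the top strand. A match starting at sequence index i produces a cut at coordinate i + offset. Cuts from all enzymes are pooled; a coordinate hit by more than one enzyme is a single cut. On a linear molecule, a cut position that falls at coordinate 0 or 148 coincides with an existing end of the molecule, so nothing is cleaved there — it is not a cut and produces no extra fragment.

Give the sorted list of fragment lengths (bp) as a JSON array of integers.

Site scan:
  PtaX (CGGCTGAT, off=2): starts [73, 84] → cuts [75, 86]
  DwuIII (TAACACTC, off=5): starts [0, 64, 131] → cuts [5, 69, 136]
  ZebIV (GTTT, off=0): starts [41, 93, 103] → cuts [41, 93, 103]
  NpsI (TACCTCT, off=3): starts [19, 31, 48] → cuts [22, 34, 51]
  JekI (CTGGTATC, off=4): starts [8, 123] → cuts [12, 127]

Pooled cuts: [5, 12, 22, 34, 41, 51, 69, 75, 86, 93, 103, 127, 136]

Fragment lengths:
  [0,5): 5 bp
  [5,12): 7 bp
  [12,22): 10 bp
  [22,34): 12 bp
  [34,41): 7 bp
  [41,51): 10 bp
  [51,69): 18 bp
  [69,75): 6 bp
  [75,86): 11 bp
  [86,93): 7 bp
  [93,103): 10 bp
  [103,127): 24 bp
  [127,136): 9 bp
  [136,148): 12 bp

[5,6,7,7,7,9,10,10,10,11,12,12,18,24]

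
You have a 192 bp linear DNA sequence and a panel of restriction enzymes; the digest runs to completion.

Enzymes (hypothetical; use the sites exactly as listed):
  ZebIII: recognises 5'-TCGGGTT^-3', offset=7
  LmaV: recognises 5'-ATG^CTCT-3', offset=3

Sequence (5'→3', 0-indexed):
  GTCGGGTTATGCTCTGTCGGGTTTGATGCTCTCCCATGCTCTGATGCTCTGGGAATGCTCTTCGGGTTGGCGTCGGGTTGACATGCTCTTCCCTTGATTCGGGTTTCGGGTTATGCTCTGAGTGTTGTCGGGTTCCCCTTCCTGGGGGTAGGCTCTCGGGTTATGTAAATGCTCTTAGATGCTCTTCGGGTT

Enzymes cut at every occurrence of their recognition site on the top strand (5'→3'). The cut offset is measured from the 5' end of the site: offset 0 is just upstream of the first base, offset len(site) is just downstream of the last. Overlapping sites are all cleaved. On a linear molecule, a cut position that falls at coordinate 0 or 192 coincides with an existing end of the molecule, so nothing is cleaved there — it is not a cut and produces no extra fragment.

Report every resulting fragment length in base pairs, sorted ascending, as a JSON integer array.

[3,3,5,6,7,8,8,9,10,10,11,11,11,11,12,19,20,28]

Site scan:
  ZebIII TCGGGTT/7: at [1, 16, 61, 72, 98, 105, 127, 155, 185] ⇒ [8, 23, 68, 79, 105, 112, 134, 162] (position 192 is a terminus of the linear molecule — no cut)
  LmaV ATGCTCT/3: at [8, 25, 35, 43, 54, 82, 112, 168, 178] ⇒ [11, 28, 38, 46, 57, 85, 115, 171, 181]

Pooled cuts: [8, 11, 23, 28, 38, 46, 57, 68, 79, 85, 105, 112, 115, 134, 162, 171, 181]

Fragments:
  [0,8): 8 bp
  [8,11): 3 bp
  [11,23): 12 bp
  [23,28): 5 bp
  [28,38): 10 bp
  [38,46): 8 bp
  [46,57): 11 bp
  [57,68): 11 bp
  [68,79): 11 bp
  [79,85): 6 bp
  [85,105): 20 bp
  [105,112): 7 bp
  [112,115): 3 bp
  [115,134): 19 bp
  [134,162): 28 bp
  [162,171): 9 bp
  [171,181): 10 bp
  [181,192): 11 bp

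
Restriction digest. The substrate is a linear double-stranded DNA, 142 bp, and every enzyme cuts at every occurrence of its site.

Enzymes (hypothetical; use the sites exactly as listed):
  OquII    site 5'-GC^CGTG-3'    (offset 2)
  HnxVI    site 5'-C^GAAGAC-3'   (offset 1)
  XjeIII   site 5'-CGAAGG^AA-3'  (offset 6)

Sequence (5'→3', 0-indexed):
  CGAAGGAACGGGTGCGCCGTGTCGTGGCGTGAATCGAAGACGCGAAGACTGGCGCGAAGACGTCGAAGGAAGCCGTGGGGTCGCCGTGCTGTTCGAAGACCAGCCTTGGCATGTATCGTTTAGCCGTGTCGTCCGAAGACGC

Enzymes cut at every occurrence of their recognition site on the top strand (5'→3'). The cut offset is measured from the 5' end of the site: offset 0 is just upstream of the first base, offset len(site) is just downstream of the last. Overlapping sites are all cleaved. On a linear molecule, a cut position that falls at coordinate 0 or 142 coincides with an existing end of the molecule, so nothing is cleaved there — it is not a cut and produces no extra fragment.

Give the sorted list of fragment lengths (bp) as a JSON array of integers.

Scan for sites:
  OquII GCCGTG/2: at [15, 71, 82, 122] ⇒ [17, 73, 84, 124]
  HnxVI CGAAGAC/1: at [34, 42, 54, 93, 133] ⇒ [35, 43, 55, 94, 134]
  XjeIII CGAAGGAA/6: at [0, 63] ⇒ [6, 69]

All cut coordinates (distinct, sorted): [6, 17, 35, 43, 55, 69, 73, 84, 94, 124, 134]

Fragments:
  [0,6): 6 bp
  [6,17): 11 bp
  [17,35): 18 bp
  [35,43): 8 bp
  [43,55): 12 bp
  [55,69): 14 bp
  [69,73): 4 bp
  [73,84): 11 bp
  [84,94): 10 bp
  [94,124): 30 bp
  [124,134): 10 bp
  [134,142): 8 bp

[4,6,8,8,10,10,11,11,12,14,18,30]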